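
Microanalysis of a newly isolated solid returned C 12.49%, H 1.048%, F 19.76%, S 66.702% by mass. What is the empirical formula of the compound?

Assume 100 g: 12.49 g C, 1.048 g H, 19.76 g F, 66.702 g S.
C: 12.49 g ÷ 12.01 g/mol = 1.04 mol
H: 1.048 g ÷ 1.008 g/mol = 1.04 mol
F: 19.76 g ÷ 19.00 g/mol = 1.04 mol
S: 66.702 g ÷ 32.07 g/mol = 2.08 mol
Ratios (÷ 1.04): C 1.000, H 1.000, F 1.000, S 2.001
Ratio ≈ 1:1:1:2, so the empirical formula is CHFS2

CHFS2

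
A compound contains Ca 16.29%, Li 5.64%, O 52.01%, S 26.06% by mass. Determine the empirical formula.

CaLi2O8S2

Assume 100 g: 16.29 g Ca, 5.64 g Li, 52.01 g O, 26.06 g S.
n(Ca) = 16.29/40.08 = 0.4064, n(Li) = 5.64/6.94 = 0.8127, n(O) = 52.01/16.00 = 3.251, n(S) = 26.06/32.07 = 0.8126
Smallest is Ca at 0.4064 mol; normalising gives Ca 1.000, Li 2.000, O 7.998, S 1.999
→ CaLi2O8S2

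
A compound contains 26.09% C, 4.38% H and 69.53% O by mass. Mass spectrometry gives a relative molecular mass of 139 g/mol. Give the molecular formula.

C3H6O6

Assume 100 g: 26.09 g C, 4.38 g H, 69.53 g O.
C: 26.09 g ÷ 12.01 g/mol = 2.172 mol
H: 4.38 g ÷ 1.008 g/mol = 4.345 mol
O: 69.53 g ÷ 16.00 g/mol = 4.346 mol
Ratios (÷ 2.172): C 1.000, H 2.000, O 2.000
Ratio ≈ 1:2:2, so the empirical formula is CH2O2
Empirical-formula mass = 46.03 g/mol
n = 139 / 46.03 = 3.02 ≈ 3
Molecular formula = (CH2O2)×3 = C3H6O6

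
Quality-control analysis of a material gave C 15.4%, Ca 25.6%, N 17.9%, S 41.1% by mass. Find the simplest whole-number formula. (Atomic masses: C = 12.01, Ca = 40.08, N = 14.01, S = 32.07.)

Assume 100 g: 15.4 g C, 25.6 g Ca, 17.9 g N, 41.1 g S.
Moles — C: 15.4 / 12.01 = 1.282 mol; Ca: 25.6 / 40.08 = 0.6387 mol; N: 17.9 / 14.01 = 1.278 mol; S: 41.1 / 32.07 = 1.282 mol
Ratios (÷ 0.6387): C 2.008, Ca 1.000, N 2.000, S 2.006
≈ 2:1:2:2 → C2CaN2S2

C2CaN2S2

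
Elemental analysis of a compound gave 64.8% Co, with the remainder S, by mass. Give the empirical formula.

CoS

Assume 100 g: 64.8 g Co, 35.2 g S.
n(Co) = 64.8/58.93 = 1.1, n(S) = 35.2/32.07 = 1.098
Divide by the smallest (1.098 mol S): Co 1.002, S 1.000
Ratio ≈ 1:1, so the empirical formula is CoS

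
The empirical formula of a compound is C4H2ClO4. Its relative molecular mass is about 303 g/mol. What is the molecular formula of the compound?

C8H4Cl2O8

Empirical-formula mass = 149.51 g/mol
n = 303 / 149.51 = 2.03 ≈ 2
Molecular formula = (C4H2ClO4)2 = C8H4Cl2O8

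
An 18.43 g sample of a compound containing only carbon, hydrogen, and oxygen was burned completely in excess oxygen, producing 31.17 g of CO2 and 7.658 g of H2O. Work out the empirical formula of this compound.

mol C = 31.17 / 44.01 = 0.7082; mass C = 0.7082 × 12.01 = 8.506 g
mol H = 2 × (7.658 / 18.02) = 0.8499; mass H = 0.8499 × 1.008 = 0.8567 g
mass O = 18.43 − (9.363) = 9.067 g → mol O = 0.5667
Smallest is O at 0.5667 mol; normalising gives C 1.250, H 1.500, O 1.000
Multiply by 4: C 5.00, H 6.00, O 4.00 → C5H6O4

C5H6O4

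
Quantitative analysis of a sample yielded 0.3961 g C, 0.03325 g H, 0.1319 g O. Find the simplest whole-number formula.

Moles — C: 0.3961 / 12.01 = 0.03298 mol; H: 0.03325 / 1.008 = 0.03299 mol; O: 0.1319 / 16.00 = 0.008244 mol
Ratios (÷ 0.008244): C 4.001, H 4.001, O 1.000
Ratio ≈ 4:4:1, so the empirical formula is C4H4O

C4H4O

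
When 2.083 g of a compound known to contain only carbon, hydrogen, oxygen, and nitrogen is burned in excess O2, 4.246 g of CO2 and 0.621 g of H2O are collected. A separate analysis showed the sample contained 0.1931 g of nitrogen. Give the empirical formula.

mol C = 4.246 / 44.01 = 0.09648; mass C = 0.09648 × 12.01 = 1.159 g
mol H = 2 × (0.621 / 18.02) = 0.06892; mass H = 0.06892 × 1.008 = 0.06947 g
mol N = 0.1931 / 14.01 = 0.01378
mass O = 2.083 − (1.421) = 0.6617 g → mol O = 0.04136
Smallest is N at 0.01378 mol; normalising gives C 7.000, H 5.001, N 1.000, O 3.001
Ratio ≈ 7:5:1:3, so the empirical formula is C7H5NO3

C7H5NO3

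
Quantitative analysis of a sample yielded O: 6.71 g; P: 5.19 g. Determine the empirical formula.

O5P2

n(O) = 6.71/16.00 = 0.4194, n(P) = 5.19/30.97 = 0.1676
Divide by the smallest (0.1676 mol P): O 2.503, P 1.000
Multiply by 2: O 5.01, P 2.00 → O5P2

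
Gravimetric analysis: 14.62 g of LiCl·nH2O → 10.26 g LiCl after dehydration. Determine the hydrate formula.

Mass of water lost = 14.62 − 10.26 = 4.36 g → 4.36 / 18.02 = 0.242 mol H2O
Molar mass of LiCl = 42.39 g/mol → mol LiCl = 10.26 / 42.39 = 0.242
n = 0.242 / 0.242 = 1.00 ≈ 1 → LiCl·H2O

LiCl·H2O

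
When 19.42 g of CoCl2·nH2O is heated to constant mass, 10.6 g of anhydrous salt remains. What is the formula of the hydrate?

CoCl2·6H2O

Mass of water lost = 19.42 − 10.6 = 8.82 g → 8.82 / 18.02 = 0.4895 mol H2O
Molar mass of CoCl2 = 129.83 g/mol → mol CoCl2 = 10.6 / 129.83 = 0.08165
n = 0.4895 / 0.08165 = 5.99 ≈ 6 → CoCl2·6H2O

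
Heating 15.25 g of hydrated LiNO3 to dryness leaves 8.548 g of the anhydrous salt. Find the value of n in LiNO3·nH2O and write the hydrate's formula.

LiNO3·3H2O

Mass of water lost = 15.25 − 8.548 = 6.702 g → 6.702 / 18.02 = 0.3719 mol H2O
Molar mass of LiNO3 = 68.95 g/mol → mol LiNO3 = 8.548 / 68.95 = 0.124
n = 0.3719 / 0.124 = 3.00 ≈ 3 → LiNO3·3H2O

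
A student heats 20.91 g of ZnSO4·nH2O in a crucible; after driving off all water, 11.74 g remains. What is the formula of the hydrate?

Mass of water lost = 20.91 − 11.74 = 9.17 g → 9.17 / 18.02 = 0.5089 mol H2O
Molar mass of ZnSO4 = 161.45 g/mol → mol ZnSO4 = 11.74 / 161.45 = 0.07272
n = 0.5089 / 0.07272 = 7.00 ≈ 7 → ZnSO4·7H2O

ZnSO4·7H2O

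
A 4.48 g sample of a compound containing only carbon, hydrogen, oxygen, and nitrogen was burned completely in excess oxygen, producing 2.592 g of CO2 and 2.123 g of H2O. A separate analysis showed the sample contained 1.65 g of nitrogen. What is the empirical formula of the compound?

CH4N2O2

mol C = 2.592 / 44.01 = 0.05890; mass C = 0.05890 × 12.01 = 0.7073 g
mol H = 2 × (2.123 / 18.02) = 0.2356; mass H = 0.2356 × 1.008 = 0.2375 g
mol N = 1.65 / 14.01 = 0.1178
mass O = 4.48 − (2.595) = 1.885 g → mol O = 0.1178
Ratios (÷ 0.0589): C 1.000, H 4.001, N 2.000, O 2.001
→ CH4N2O2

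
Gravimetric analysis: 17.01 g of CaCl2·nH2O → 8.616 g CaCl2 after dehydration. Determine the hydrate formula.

Mass of water lost = 17.01 − 8.616 = 8.394 g → 8.394 / 18.02 = 0.4658 mol H2O
Molar mass of CaCl2 = 110.98 g/mol → mol CaCl2 = 8.616 / 110.98 = 0.07764
n = 0.4658 / 0.07764 = 6.00 ≈ 6 → CaCl2·6H2O

CaCl2·6H2O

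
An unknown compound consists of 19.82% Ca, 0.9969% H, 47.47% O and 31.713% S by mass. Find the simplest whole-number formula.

Assume 100 g: 19.82 g Ca, 0.9969 g H, 47.47 g O, 31.713 g S.
Ca: 19.82 g ÷ 40.08 g/mol = 0.4945 mol
H: 0.9969 g ÷ 1.008 g/mol = 0.989 mol
O: 47.47 g ÷ 16.00 g/mol = 2.967 mol
S: 31.713 g ÷ 32.07 g/mol = 0.9889 mol
Divide by the smallest (0.4945 mol Ca): Ca 1.000, H 2.000, O 6.000, S 2.000
Ratio ≈ 1:2:6:2, so the empirical formula is CaH2O6S2

CaH2O6S2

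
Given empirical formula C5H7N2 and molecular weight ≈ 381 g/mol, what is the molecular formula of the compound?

Empirical-formula mass = 95.13 g/mol
n = 381 / 95.13 = 4.01 ≈ 4
Molecular formula = (C5H7N2)4 = C20H28N8

C20H28N8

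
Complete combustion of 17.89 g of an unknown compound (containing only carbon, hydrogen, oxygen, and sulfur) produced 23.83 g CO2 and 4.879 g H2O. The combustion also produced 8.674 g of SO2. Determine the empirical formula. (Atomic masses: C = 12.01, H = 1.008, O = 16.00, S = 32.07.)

mol C = 23.83 / 44.01 = 0.5415; mass C = 0.5415 × 12.01 = 6.503 g
mol H = 2 × (4.879 / 18.02) = 0.5415; mass H = 0.5415 × 1.008 = 0.5458 g
mol S = 8.674 / 64.07 = 0.1354; mass S = 4.342 g
mass O = 17.89 − (11.39) = 6.499 g → mol O = 0.4062
Divide by the smallest (0.1354 mol S): C 4.000, H 4.000, O 3.000, S 1.000
→ C4H4O3S

C4H4O3S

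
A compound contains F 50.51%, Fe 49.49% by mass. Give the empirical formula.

F3Fe

Assume 100 g: 50.51 g F, 49.49 g Fe.
n(F) = 50.51/19.00 = 2.658, n(Fe) = 49.49/55.85 = 0.8861
Divide by the smallest (0.8861 mol Fe): F 3.000, Fe 1.000
→ F3Fe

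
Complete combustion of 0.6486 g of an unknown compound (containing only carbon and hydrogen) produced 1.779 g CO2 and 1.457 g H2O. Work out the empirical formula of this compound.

mol C = 1.779 / 44.01 = 0.04042; mass C = 0.04042 × 12.01 = 0.4855 g
mol H = 2 × (1.457 / 18.02) = 0.1617; mass H = 0.1617 × 1.008 = 0.1630 g
Smallest is C at 0.04042 mol; normalising gives C 1.000, H 4.000
Ratio ≈ 1:4, so the empirical formula is CH4

CH4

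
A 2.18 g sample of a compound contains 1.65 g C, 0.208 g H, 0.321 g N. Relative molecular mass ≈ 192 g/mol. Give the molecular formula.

C: 1.65 g ÷ 12.01 g/mol = 0.1374 mol
H: 0.208 g ÷ 1.008 g/mol = 0.2063 mol
N: 0.321 g ÷ 14.01 g/mol = 0.02291 mol
Ratios (÷ 0.02291): C 5.996, H 9.006, N 1.000
≈ 6:9:1 → C6H9N
Empirical-formula mass = 95.14 g/mol
n = 192 / 95.14 = 2.02 ≈ 2
Molecular formula = (C6H9N)×2 = C12H18N2

C12H18N2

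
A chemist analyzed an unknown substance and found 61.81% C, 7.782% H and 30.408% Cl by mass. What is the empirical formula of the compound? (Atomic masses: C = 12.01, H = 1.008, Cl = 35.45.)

C6H9Cl

Assume 100 g: 61.81 g C, 7.782 g H, 30.408 g Cl.
n(C) = 61.81/12.01 = 5.147, n(H) = 7.782/1.008 = 7.72, n(Cl) = 30.408/35.45 = 0.8578
Smallest is Cl at 0.8578 mol; normalising gives C 6.000, H 9.000, Cl 1.000
→ C6H9Cl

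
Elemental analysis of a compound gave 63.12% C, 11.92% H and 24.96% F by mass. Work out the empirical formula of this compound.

C4H9F

Assume 100 g: 63.12 g C, 11.92 g H, 24.96 g F.
C: 63.12 g ÷ 12.01 g/mol = 5.256 mol
H: 11.92 g ÷ 1.008 g/mol = 11.83 mol
F: 24.96 g ÷ 19.00 g/mol = 1.314 mol
Smallest is F at 1.314 mol; normalising gives C 4.001, H 9.002, F 1.000
→ C4H9F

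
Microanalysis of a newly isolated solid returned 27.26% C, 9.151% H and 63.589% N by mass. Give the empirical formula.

Assume 100 g: 27.26 g C, 9.151 g H, 63.589 g N.
C: 27.26 g ÷ 12.01 g/mol = 2.27 mol
H: 9.151 g ÷ 1.008 g/mol = 9.078 mol
N: 63.589 g ÷ 14.01 g/mol = 4.539 mol
Ratios (÷ 2.27): C 1.000, H 4.000, N 2.000
→ CH4N2

CH4N2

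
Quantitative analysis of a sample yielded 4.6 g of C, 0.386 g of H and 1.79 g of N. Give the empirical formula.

C3H3N

Moles — C: 4.6 / 12.01 = 0.383 mol; H: 0.386 / 1.008 = 0.3829 mol; N: 1.79 / 14.01 = 0.1278 mol
Smallest is N at 0.1278 mol; normalising gives C 2.998, H 2.997, N 1.000
≈ 3:3:1 → C3H3N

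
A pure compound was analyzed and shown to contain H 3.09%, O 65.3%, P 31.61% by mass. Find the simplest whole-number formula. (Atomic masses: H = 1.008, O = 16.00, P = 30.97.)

Assume 100 g: 3.09 g H, 65.3 g O, 31.61 g P.
n(H) = 3.09/1.008 = 3.065, n(O) = 65.3/16.00 = 4.081, n(P) = 31.61/30.97 = 1.021
Divide by the smallest (1.021 mol P): H 3.003, O 3.999, P 1.000
Ratio ≈ 3:4:1, so the empirical formula is H3O4P

H3O4P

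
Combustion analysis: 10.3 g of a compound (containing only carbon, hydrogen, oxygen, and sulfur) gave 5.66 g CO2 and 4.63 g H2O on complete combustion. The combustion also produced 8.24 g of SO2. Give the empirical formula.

CH4O2S

mol C = 5.66 / 44.01 = 0.1286; mass C = 0.1286 × 12.01 = 1.545 g
mol H = 2 × (4.63 / 18.02) = 0.5139; mass H = 0.5139 × 1.008 = 0.5180 g
mol S = 8.24 / 64.07 = 0.1286; mass S = 4.125 g
mass O = 10.3 − (6.187) = 4.113 g → mol O = 0.2571
Divide by the smallest (0.1286 mol C): C 1.000, H 3.996, O 1.999, S 1.000
→ CH4O2S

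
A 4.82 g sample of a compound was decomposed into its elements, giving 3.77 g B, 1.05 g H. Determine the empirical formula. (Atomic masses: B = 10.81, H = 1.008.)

BH3

B: 3.77 g ÷ 10.81 g/mol = 0.3488 mol
H: 1.05 g ÷ 1.008 g/mol = 1.042 mol
Smallest is B at 0.3488 mol; normalising gives B 1.000, H 2.987
→ BH3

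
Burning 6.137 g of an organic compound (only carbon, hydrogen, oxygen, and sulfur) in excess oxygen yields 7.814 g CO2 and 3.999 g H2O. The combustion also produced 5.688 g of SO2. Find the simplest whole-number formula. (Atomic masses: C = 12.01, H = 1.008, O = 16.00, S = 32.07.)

C4H10OS2

mol C = 7.814 / 44.01 = 0.1776; mass C = 0.1776 × 12.01 = 2.132 g
mol H = 2 × (3.999 / 18.02) = 0.4438; mass H = 0.4438 × 1.008 = 0.4474 g
mol S = 5.688 / 64.07 = 0.08878; mass S = 2.847 g
mass O = 6.137 − (5.427) = 0.7101 g → mol O = 0.04438
Divide by the smallest (0.04438 mol O): C 4.000, H 10.000, O 1.000, S 2.000
≈ 4:10:1:2 → C4H10OS2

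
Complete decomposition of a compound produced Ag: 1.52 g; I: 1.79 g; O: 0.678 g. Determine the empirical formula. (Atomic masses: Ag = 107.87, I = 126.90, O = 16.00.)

n(Ag) = 1.52/107.87 = 0.01409, n(I) = 1.79/126.90 = 0.01411, n(O) = 0.678/16.00 = 0.04238
Divide by the smallest (0.01409 mol Ag): Ag 1.000, I 1.001, O 3.007
Ratio ≈ 1:1:3, so the empirical formula is AgIO3

AgIO3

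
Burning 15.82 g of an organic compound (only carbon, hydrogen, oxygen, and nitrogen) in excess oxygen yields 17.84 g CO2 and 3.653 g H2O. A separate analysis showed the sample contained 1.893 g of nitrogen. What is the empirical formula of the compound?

mol C = 17.84 / 44.01 = 0.4054; mass C = 0.4054 × 12.01 = 4.868 g
mol H = 2 × (3.653 / 18.02) = 0.4054; mass H = 0.4054 × 1.008 = 0.4087 g
mol N = 1.893 / 14.01 = 0.1351
mass O = 15.82 − (7.170) = 8.650 g → mol O = 0.5406
Divide by the smallest (0.1351 mol N): C 3.000, H 3.001, N 1.000, O 4.001
Ratio ≈ 3:3:1:4, so the empirical formula is C3H3NO4

C3H3NO4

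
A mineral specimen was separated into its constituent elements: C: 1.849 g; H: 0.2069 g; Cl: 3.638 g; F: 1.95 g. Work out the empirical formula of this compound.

C: 1.849 g ÷ 12.01 g/mol = 0.154 mol
H: 0.2069 g ÷ 1.008 g/mol = 0.2053 mol
Cl: 3.638 g ÷ 35.45 g/mol = 0.1026 mol
F: 1.95 g ÷ 19.00 g/mol = 0.1026 mol
Ratios (÷ 0.1026): C 1.500, H 2.000, Cl 1.000, F 1.000
Scaling by 2: C 3.00, H 4.00, Cl 2.00, F 2.00 → C3H4Cl2F2

C3H4Cl2F2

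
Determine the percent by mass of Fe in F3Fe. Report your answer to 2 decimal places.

Molar mass = 3(19.00) + 1(55.85) = 112.850 g/mol
Mass of Fe per mole = 1 × 55.85 = 55.850 g
% Fe = 55.850 / 112.850 × 100 = 49.49%

49.49%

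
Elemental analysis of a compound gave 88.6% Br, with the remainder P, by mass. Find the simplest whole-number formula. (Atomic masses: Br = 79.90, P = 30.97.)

Assume 100 g: 88.6 g Br, 11.4 g P.
Br: 88.6 g ÷ 79.90 g/mol = 1.109 mol
P: 11.4 g ÷ 30.97 g/mol = 0.3681 mol
Divide by the smallest (0.3681 mol P): Br 3.012, P 1.000
Ratio ≈ 3:1, so the empirical formula is Br3P

Br3P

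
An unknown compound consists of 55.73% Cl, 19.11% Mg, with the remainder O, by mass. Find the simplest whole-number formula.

Cl2MgO2

Assume 100 g: 55.73 g Cl, 19.11 g Mg, 25.16 g O.
n(Cl) = 55.73/35.45 = 1.572, n(Mg) = 19.11/24.31 = 0.7861, n(O) = 25.16/16.00 = 1.573
Divide by the smallest (0.7861 mol Mg): Cl 2.000, Mg 1.000, O 2.000
Ratio ≈ 2:1:2, so the empirical formula is Cl2MgO2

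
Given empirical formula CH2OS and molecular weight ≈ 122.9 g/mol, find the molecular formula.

C2H4O2S2

Empirical-formula mass = 62.10 g/mol
n = 122.9 / 62.10 = 1.98 ≈ 2
Molecular formula = (CH2OS)2 = C2H4O2S2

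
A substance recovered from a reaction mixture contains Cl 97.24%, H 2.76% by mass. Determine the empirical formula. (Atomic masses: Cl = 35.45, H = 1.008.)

ClH

Assume 100 g: 97.24 g Cl, 2.76 g H.
n(Cl) = 97.24/35.45 = 2.743, n(H) = 2.76/1.008 = 2.738
Divide by the smallest (2.738 mol H): Cl 1.002, H 1.000
→ ClH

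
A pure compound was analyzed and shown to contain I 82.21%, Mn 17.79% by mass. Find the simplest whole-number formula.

Assume 100 g: 82.21 g I, 17.79 g Mn.
Moles — I: 82.21 / 126.90 = 0.6478 mol; Mn: 17.79 / 54.94 = 0.3238 mol
Divide by the smallest (0.3238 mol Mn): I 2.001, Mn 1.000
→ I2Mn

I2Mn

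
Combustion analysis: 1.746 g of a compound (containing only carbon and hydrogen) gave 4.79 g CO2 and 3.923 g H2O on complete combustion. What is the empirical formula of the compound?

mol C = 4.79 / 44.01 = 0.1088; mass C = 0.1088 × 12.01 = 1.307 g
mol H = 2 × (3.923 / 18.02) = 0.4354; mass H = 0.4354 × 1.008 = 0.4389 g
Divide by the smallest (0.1088 mol C): C 1.000, H 4.000
→ CH4

CH4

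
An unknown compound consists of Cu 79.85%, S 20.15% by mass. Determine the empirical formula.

Cu2S

Assume 100 g: 79.85 g Cu, 20.15 g S.
Moles — Cu: 79.85 / 63.55 = 1.256 mol; S: 20.15 / 32.07 = 0.6283 mol
Smallest is S at 0.6283 mol; normalising gives Cu 2.000, S 1.000
Ratio ≈ 2:1, so the empirical formula is Cu2S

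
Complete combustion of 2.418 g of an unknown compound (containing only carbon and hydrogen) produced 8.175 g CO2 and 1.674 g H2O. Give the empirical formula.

CH

mol C = 8.175 / 44.01 = 0.1858; mass C = 0.1858 × 12.01 = 2.231 g
mol H = 2 × (1.674 / 18.02) = 0.1858; mass H = 0.1858 × 1.008 = 0.1873 g
Divide by the smallest (0.1858 mol C): C 1.000, H 1.000
≈ 1:1 → CH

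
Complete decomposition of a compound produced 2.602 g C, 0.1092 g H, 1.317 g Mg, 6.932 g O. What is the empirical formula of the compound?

C4H2MgO8

Moles — C: 2.602 / 12.01 = 0.2167 mol; H: 0.1092 / 1.008 = 0.1083 mol; Mg: 1.317 / 24.31 = 0.05418 mol; O: 6.932 / 16.00 = 0.4333 mol
Smallest is Mg at 0.05418 mol; normalising gives C 3.999, H 2.000, Mg 1.000, O 7.997
Ratio ≈ 4:2:1:8, so the empirical formula is C4H2MgO8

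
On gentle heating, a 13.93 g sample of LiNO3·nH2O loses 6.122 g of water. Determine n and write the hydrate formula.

Mass of anhydrous LiNO3 = 13.93 − 6.122 = 7.808 g
mol H2O = 6.122 / 18.02 = 0.3397
Molar mass of LiNO3 = 68.95 g/mol → mol LiNO3 = 7.808 / 68.95 = 0.1132
n = 0.3397 / 0.1132 = 3.00 ≈ 3 → LiNO3·3H2O

LiNO3·3H2O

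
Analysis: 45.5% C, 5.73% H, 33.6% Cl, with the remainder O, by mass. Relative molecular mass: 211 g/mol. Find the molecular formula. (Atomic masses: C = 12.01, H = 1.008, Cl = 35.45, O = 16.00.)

Assume 100 g: 45.5 g C, 5.73 g H, 33.6 g Cl, 15.17 g O.
C: 45.5 g ÷ 12.01 g/mol = 3.789 mol
H: 5.73 g ÷ 1.008 g/mol = 5.685 mol
Cl: 33.6 g ÷ 35.45 g/mol = 0.9478 mol
O: 15.17 g ÷ 16.00 g/mol = 0.9481 mol
Divide by the smallest (0.9478 mol Cl): C 3.997, H 5.998, Cl 1.000, O 1.000
Ratio ≈ 4:6:1:1, so the empirical formula is C4H6ClO
Empirical-formula mass = 105.54 g/mol
n = 211 / 105.54 = 2.00 ≈ 2
Molecular formula = (C4H6ClO)×2 = C8H12Cl2O2

C8H12Cl2O2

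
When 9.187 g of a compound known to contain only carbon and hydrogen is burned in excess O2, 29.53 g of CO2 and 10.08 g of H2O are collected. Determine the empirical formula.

mol C = 29.53 / 44.01 = 0.6710; mass C = 0.6710 × 12.01 = 8.059 g
mol H = 2 × (10.08 / 18.02) = 1.119; mass H = 1.119 × 1.008 = 1.128 g
Smallest is C at 0.671 mol; normalising gives C 1.000, H 1.667
Scaling by 3: C 3.00, H 5.00 → C3H5

C3H5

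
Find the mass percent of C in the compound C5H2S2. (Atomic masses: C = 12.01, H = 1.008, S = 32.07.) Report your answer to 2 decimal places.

Molar mass = 5(12.01) + 2(1.008) + 2(32.07) = 126.206 g/mol
Mass of C per mole = 5 × 12.01 = 60.050 g
% C = 60.050 / 126.206 × 100 = 47.58%

47.58%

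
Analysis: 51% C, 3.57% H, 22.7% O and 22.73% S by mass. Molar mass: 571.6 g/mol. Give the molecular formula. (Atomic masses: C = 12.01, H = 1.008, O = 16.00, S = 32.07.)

Assume 100 g: 51 g C, 3.57 g H, 22.7 g O, 22.73 g S.
C: 51 g ÷ 12.01 g/mol = 4.246 mol
H: 3.57 g ÷ 1.008 g/mol = 3.542 mol
O: 22.7 g ÷ 16.00 g/mol = 1.419 mol
S: 22.73 g ÷ 32.07 g/mol = 0.7088 mol
Ratios (÷ 0.7088): C 5.991, H 4.997, O 2.002, S 1.000
Ratio ≈ 6:5:2:1, so the empirical formula is C6H5O2S
Empirical-formula mass = 141.17 g/mol
n = 571.6 / 141.17 = 4.05 ≈ 4
Molecular formula = (C6H5O2S)×4 = C24H20O8S4

C24H20O8S4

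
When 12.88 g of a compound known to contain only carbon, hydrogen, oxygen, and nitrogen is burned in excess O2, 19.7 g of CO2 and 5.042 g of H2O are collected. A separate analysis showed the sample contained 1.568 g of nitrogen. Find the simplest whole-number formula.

mol C = 19.7 / 44.01 = 0.4476; mass C = 0.4476 × 12.01 = 5.376 g
mol H = 2 × (5.042 / 18.02) = 0.5596; mass H = 0.5596 × 1.008 = 0.5641 g
mol N = 1.568 / 14.01 = 0.1119
mass O = 12.88 − (7.508) = 5.372 g → mol O = 0.3357
Smallest is N at 0.1119 mol; normalising gives C 4.000, H 5.000, N 1.000, O 3.000
≈ 4:5:1:3 → C4H5NO3

C4H5NO3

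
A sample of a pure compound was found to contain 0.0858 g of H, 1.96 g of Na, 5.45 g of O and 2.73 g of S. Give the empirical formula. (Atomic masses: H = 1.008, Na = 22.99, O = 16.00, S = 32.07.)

HNaO4S

Moles — H: 0.0858 / 1.008 = 0.08512 mol; Na: 1.96 / 22.99 = 0.08525 mol; O: 5.45 / 16.00 = 0.3406 mol; S: 2.73 / 32.07 = 0.08513 mol
Smallest is H at 0.08512 mol; normalising gives H 1.000, Na 1.002, O 4.002, S 1.000
≈ 1:1:4:1 → HNaO4S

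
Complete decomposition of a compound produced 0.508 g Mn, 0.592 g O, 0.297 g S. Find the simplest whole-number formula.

n(Mn) = 0.508/54.94 = 0.009246, n(O) = 0.592/16.00 = 0.037, n(S) = 0.297/32.07 = 0.009261
Ratios (÷ 0.009246): Mn 1.000, O 4.002, S 1.002
Ratio ≈ 1:4:1, so the empirical formula is MnO4S

MnO4S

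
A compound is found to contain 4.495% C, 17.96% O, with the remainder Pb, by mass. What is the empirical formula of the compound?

CO3Pb

Assume 100 g: 4.495 g C, 17.96 g O, 77.545 g Pb.
C: 4.495 g ÷ 12.01 g/mol = 0.3743 mol
O: 17.96 g ÷ 16.00 g/mol = 1.123 mol
Pb: 77.545 g ÷ 207.2 g/mol = 0.3743 mol
Ratios (÷ 0.3743): C 1.000, O 2.999, Pb 1.000
≈ 1:3:1 → CO3Pb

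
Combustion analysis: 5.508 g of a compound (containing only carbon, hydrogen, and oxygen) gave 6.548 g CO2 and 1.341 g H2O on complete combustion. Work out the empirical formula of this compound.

mol C = 6.548 / 44.01 = 0.1488; mass C = 0.1488 × 12.01 = 1.787 g
mol H = 2 × (1.341 / 18.02) = 0.1488; mass H = 0.1488 × 1.008 = 0.1500 g
mass O = 5.508 − (1.937) = 3.571 g → mol O = 0.2232
Divide by the smallest (0.1488 mol C): C 1.000, H 1.000, O 1.500
Scaling by 2: C 2.00, H 2.00, O 3.00 → C2H2O3

C2H2O3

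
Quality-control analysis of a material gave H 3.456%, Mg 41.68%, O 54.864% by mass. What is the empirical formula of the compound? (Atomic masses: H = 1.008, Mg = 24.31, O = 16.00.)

Assume 100 g: 3.456 g H, 41.68 g Mg, 54.864 g O.
H: 3.456 g ÷ 1.008 g/mol = 3.429 mol
Mg: 41.68 g ÷ 24.31 g/mol = 1.715 mol
O: 54.864 g ÷ 16.00 g/mol = 3.429 mol
Divide by the smallest (1.715 mol Mg): H 2.000, Mg 1.000, O 2.000
→ H2MgO2

H2MgO2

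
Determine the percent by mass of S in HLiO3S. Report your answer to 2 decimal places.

36.44%

Molar mass = 1(1.008) + 1(6.94) + 3(16.00) + 1(32.07) = 88.018 g/mol
Mass of S per mole = 1 × 32.07 = 32.070 g
% S = 32.070 / 88.018 × 100 = 36.44%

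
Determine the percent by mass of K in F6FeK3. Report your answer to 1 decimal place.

40.8%

Molar mass = 6(19.00) + 1(55.85) + 3(39.10) = 287.150 g/mol
Mass of K per mole = 3 × 39.10 = 117.300 g
% K = 117.300 / 287.150 × 100 = 40.8%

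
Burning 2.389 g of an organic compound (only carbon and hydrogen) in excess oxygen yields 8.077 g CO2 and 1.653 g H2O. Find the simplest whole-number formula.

mol C = 8.077 / 44.01 = 0.1835; mass C = 0.1835 × 12.01 = 2.204 g
mol H = 2 × (1.653 / 18.02) = 0.1835; mass H = 0.1835 × 1.008 = 0.1849 g
Ratios (÷ 0.1835): C 1.000, H 1.000
≈ 1:1 → CH

CH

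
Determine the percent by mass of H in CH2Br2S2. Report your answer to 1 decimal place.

Molar mass = 1(12.01) + 2(1.008) + 2(79.90) + 2(32.07) = 237.966 g/mol
Mass of H per mole = 2 × 1.008 = 2.016 g
% H = 2.016 / 237.966 × 100 = 0.8%

0.8%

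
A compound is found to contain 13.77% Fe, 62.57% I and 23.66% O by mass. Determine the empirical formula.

Assume 100 g: 13.77 g Fe, 62.57 g I, 23.66 g O.
Fe: 13.77 g ÷ 55.85 g/mol = 0.2466 mol
I: 62.57 g ÷ 126.90 g/mol = 0.4931 mol
O: 23.66 g ÷ 16.00 g/mol = 1.479 mol
Smallest is Fe at 0.2466 mol; normalising gives Fe 1.000, I 2.000, O 5.998
≈ 1:2:6 → FeI2O6

FeI2O6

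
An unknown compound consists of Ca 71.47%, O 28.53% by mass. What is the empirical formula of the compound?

CaO

Assume 100 g: 71.47 g Ca, 28.53 g O.
Ca: 71.47 g ÷ 40.08 g/mol = 1.783 mol
O: 28.53 g ÷ 16.00 g/mol = 1.783 mol
Smallest is O at 1.783 mol; normalising gives Ca 1.000, O 1.000
Ratio ≈ 1:1, so the empirical formula is CaO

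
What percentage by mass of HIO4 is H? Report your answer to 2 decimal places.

0.53%

Molar mass = 1(1.008) + 1(126.90) + 4(16.00) = 191.908 g/mol
Mass of H per mole = 1 × 1.008 = 1.008 g
% H = 1.008 / 191.908 × 100 = 0.53%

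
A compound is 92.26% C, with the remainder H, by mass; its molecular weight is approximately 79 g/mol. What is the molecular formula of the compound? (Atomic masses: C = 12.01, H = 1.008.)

Assume 100 g: 92.26 g C, 7.74 g H.
n(C) = 92.26/12.01 = 7.682, n(H) = 7.74/1.008 = 7.679
Divide by the smallest (7.679 mol H): C 1.000, H 1.000
→ CH
Empirical-formula mass = 13.02 g/mol
n = 79 / 13.02 = 6.07 ≈ 6
Molecular formula = (CH)×6 = C6H6

C6H6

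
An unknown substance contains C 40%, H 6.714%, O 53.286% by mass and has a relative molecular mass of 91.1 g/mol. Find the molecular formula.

Assume 100 g: 40 g C, 6.714 g H, 53.286 g O.
C: 40 g ÷ 12.01 g/mol = 3.331 mol
H: 6.714 g ÷ 1.008 g/mol = 6.661 mol
O: 53.286 g ÷ 16.00 g/mol = 3.33 mol
Divide by the smallest (3.33 mol O): C 1.000, H 2.000, O 1.000
Ratio ≈ 1:2:1, so the empirical formula is CH2O
Empirical-formula mass = 30.03 g/mol
n = 91.1 / 30.03 = 3.03 ≈ 3
Molecular formula = (CH2O)×3 = C3H6O3

C3H6O3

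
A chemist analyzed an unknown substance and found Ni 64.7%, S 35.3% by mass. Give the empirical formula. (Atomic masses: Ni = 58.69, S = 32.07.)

NiS

Assume 100 g: 64.7 g Ni, 35.3 g S.
n(Ni) = 64.7/58.69 = 1.102, n(S) = 35.3/32.07 = 1.101
Divide by the smallest (1.101 mol S): Ni 1.002, S 1.000
≈ 1:1 → NiS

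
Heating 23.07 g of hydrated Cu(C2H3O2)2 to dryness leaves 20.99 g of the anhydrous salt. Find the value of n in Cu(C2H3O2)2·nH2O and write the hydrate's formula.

Cu(C2H3O2)2·H2O

Mass of water lost = 23.07 − 20.99 = 2.08 g → 2.08 / 18.02 = 0.1154 mol H2O
Molar mass of Cu(C2H3O2)2 = 181.64 g/mol → mol Cu(C2H3O2)2 = 20.99 / 181.64 = 0.1156
n = 0.1154 / 0.1156 = 1.00 ≈ 1 → Cu(C2H3O2)2·H2O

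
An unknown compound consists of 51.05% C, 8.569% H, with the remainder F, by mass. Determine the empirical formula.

Assume 100 g: 51.05 g C, 8.569 g H, 40.381 g F.
Moles — C: 51.05 / 12.01 = 4.251 mol; H: 8.569 / 1.008 = 8.501 mol; F: 40.381 / 19.00 = 2.125 mol
Divide by the smallest (2.125 mol F): C 2.000, H 4.000, F 1.000
Ratio ≈ 2:4:1, so the empirical formula is C2H4F

C2H4F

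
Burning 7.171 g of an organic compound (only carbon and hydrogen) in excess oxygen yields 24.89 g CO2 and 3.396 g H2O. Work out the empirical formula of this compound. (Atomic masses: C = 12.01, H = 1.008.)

C3H2

mol C = 24.89 / 44.01 = 0.5656; mass C = 0.5656 × 12.01 = 6.792 g
mol H = 2 × (3.396 / 18.02) = 0.3769; mass H = 0.3769 × 1.008 = 0.3799 g
Ratios (÷ 0.3769): C 1.500, H 1.000
×2: C 3.00, H 2.00 → C3H2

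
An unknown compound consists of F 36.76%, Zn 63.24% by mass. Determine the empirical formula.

Assume 100 g: 36.76 g F, 63.24 g Zn.
F: 36.76 g ÷ 19.00 g/mol = 1.935 mol
Zn: 63.24 g ÷ 65.38 g/mol = 0.9673 mol
Smallest is Zn at 0.9673 mol; normalising gives F 2.000, Zn 1.000
→ F2Zn

F2Zn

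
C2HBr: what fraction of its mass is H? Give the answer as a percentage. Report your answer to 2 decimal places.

Molar mass = 2(12.01) + 1(1.008) + 1(79.90) = 104.928 g/mol
Mass of H per mole = 1 × 1.008 = 1.008 g
% H = 1.008 / 104.928 × 100 = 0.96%

0.96%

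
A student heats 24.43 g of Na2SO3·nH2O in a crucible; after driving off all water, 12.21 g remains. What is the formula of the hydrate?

Mass of water lost = 24.43 − 12.21 = 12.22 g → 12.22 / 18.02 = 0.6781 mol H2O
Molar mass of Na2SO3 = 126.05 g/mol → mol Na2SO3 = 12.21 / 126.05 = 0.09687
n = 0.6781 / 0.09687 = 7.00 ≈ 7 → Na2SO3·7H2O

Na2SO3·7H2O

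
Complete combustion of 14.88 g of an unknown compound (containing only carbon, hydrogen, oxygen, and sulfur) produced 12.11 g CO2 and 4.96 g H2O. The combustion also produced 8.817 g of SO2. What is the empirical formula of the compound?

C2H4O3S

mol C = 12.11 / 44.01 = 0.2752; mass C = 0.2752 × 12.01 = 3.305 g
mol H = 2 × (4.96 / 18.02) = 0.5505; mass H = 0.5505 × 1.008 = 0.5549 g
mol S = 8.817 / 64.07 = 0.1376; mass S = 4.413 g
mass O = 14.88 − (8.273) = 6.607 g → mol O = 0.4129
Divide by the smallest (0.1376 mol S): C 2.000, H 4.000, O 3.001, S 1.000
Ratio ≈ 2:4:3:1, so the empirical formula is C2H4O3S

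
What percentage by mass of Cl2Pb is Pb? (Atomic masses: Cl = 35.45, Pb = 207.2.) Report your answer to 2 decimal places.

Molar mass = 2(35.45) + 1(207.2) = 278.100 g/mol
Mass of Pb per mole = 1 × 207.2 = 207.200 g
% Pb = 207.200 / 278.100 × 100 = 74.51%

74.51%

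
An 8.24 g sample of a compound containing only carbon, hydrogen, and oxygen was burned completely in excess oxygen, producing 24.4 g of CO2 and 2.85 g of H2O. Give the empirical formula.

mol C = 24.4 / 44.01 = 0.5544; mass C = 0.5544 × 12.01 = 6.659 g
mol H = 2 × (2.85 / 18.02) = 0.3163; mass H = 0.3163 × 1.008 = 0.3188 g
mass O = 8.24 − (6.977) = 1.263 g → mol O = 0.07891
Ratios (÷ 0.07891): C 7.026, H 4.009, O 1.000
Ratio ≈ 7:4:1, so the empirical formula is C7H4O

C7H4O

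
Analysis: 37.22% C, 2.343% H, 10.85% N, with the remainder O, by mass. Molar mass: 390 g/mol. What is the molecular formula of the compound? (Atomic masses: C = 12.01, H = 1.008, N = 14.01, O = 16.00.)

Assume 100 g: 37.22 g C, 2.343 g H, 10.85 g N, 49.587 g O.
Moles — C: 37.22 / 12.01 = 3.099 mol; H: 2.343 / 1.008 = 2.324 mol; N: 10.85 / 14.01 = 0.7744 mol; O: 49.587 / 16.00 = 3.099 mol
Smallest is N at 0.7744 mol; normalising gives C 4.002, H 3.001, N 1.000, O 4.002
Ratio ≈ 4:3:1:4, so the empirical formula is C4H3NO4
Empirical-formula mass = 129.07 g/mol
n = 390 / 129.07 = 3.02 ≈ 3
Molecular formula = (C4H3NO4)×3 = C12H9N3O12

C12H9N3O12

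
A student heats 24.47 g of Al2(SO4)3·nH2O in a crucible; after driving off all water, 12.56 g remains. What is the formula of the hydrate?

Al2(SO4)3·18H2O

Mass of water lost = 24.47 − 12.56 = 11.91 g → 11.91 / 18.02 = 0.6609 mol H2O
Molar mass of Al2(SO4)3 = 342.17 g/mol → mol Al2(SO4)3 = 12.56 / 342.17 = 0.03671
n = 0.6609 / 0.03671 = 18.01 ≈ 18 → Al2(SO4)3·18H2O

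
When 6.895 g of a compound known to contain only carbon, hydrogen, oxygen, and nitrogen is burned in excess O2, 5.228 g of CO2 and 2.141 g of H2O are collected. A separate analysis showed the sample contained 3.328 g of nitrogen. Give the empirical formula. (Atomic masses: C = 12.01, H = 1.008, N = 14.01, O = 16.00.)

mol C = 5.228 / 44.01 = 0.1188; mass C = 0.1188 × 12.01 = 1.427 g
mol H = 2 × (2.141 / 18.02) = 0.2376; mass H = 0.2376 × 1.008 = 0.2395 g
mol N = 3.328 / 14.01 = 0.2375
mass O = 6.895 − (4.994) = 1.901 g → mol O = 0.1188
Divide by the smallest (0.1188 mol C): C 1.000, H 2.000, N 2.000, O 1.000
→ CH2N2O

CH2N2O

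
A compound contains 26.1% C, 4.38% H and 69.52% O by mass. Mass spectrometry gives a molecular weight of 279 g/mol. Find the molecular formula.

Assume 100 g: 26.1 g C, 4.38 g H, 69.52 g O.
n(C) = 26.1/12.01 = 2.173, n(H) = 4.38/1.008 = 4.345, n(O) = 69.52/16.00 = 4.345
Ratios (÷ 2.173): C 1.000, H 1.999, O 1.999
→ CH2O2
Empirical-formula mass = 46.03 g/mol
n = 279 / 46.03 = 6.06 ≈ 6
Molecular formula = (CH2O2)×6 = C6H12O12

C6H12O12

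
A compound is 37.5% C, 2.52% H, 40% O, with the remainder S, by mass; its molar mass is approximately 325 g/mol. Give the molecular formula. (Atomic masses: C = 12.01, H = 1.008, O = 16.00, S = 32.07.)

C10H8O8S2

Assume 100 g: 37.5 g C, 2.52 g H, 40 g O, 19.98 g S.
C: 37.5 g ÷ 12.01 g/mol = 3.122 mol
H: 2.52 g ÷ 1.008 g/mol = 2.5 mol
O: 40 g ÷ 16.00 g/mol = 2.5 mol
S: 19.98 g ÷ 32.07 g/mol = 0.623 mol
Ratios (÷ 0.623): C 5.012, H 4.013, O 4.013, S 1.000
→ C5H4O4S
Empirical-formula mass = 160.15 g/mol
n = 325 / 160.15 = 2.03 ≈ 2
Molecular formula = (C5H4O4S)×2 = C10H8O8S2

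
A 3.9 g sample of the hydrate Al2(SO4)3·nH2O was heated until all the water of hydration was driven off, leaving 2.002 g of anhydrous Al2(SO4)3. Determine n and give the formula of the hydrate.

Al2(SO4)3·18H2O

Mass of water lost = 3.9 − 2.002 = 1.898 g → 1.898 / 18.02 = 0.1053 mol H2O
Molar mass of Al2(SO4)3 = 342.17 g/mol → mol Al2(SO4)3 = 2.002 / 342.17 = 0.005851
n = 0.1053 / 0.005851 = 18.00 ≈ 18 → Al2(SO4)3·18H2O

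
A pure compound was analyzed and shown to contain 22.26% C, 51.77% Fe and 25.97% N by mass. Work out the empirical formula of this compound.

C2FeN2

Assume 100 g: 22.26 g C, 51.77 g Fe, 25.97 g N.
n(C) = 22.26/12.01 = 1.853, n(Fe) = 51.77/55.85 = 0.9269, n(N) = 25.97/14.01 = 1.854
Ratios (÷ 0.9269): C 2.000, Fe 1.000, N 2.000
Ratio ≈ 2:1:2, so the empirical formula is C2FeN2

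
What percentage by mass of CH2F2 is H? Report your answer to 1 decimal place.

3.9%

Molar mass = 1(12.01) + 2(1.008) + 2(19.00) = 52.026 g/mol
Mass of H per mole = 2 × 1.008 = 2.016 g
% H = 2.016 / 52.026 × 100 = 3.9%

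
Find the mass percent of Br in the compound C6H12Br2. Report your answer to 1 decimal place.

65.5%

Molar mass = 6(12.01) + 12(1.008) + 2(79.90) = 243.956 g/mol
Mass of Br per mole = 2 × 79.90 = 159.800 g
% Br = 159.800 / 243.956 × 100 = 65.5%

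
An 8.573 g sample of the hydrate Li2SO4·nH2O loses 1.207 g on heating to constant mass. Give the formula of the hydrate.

Mass of anhydrous Li2SO4 = 8.573 − 1.207 = 7.366 g
mol H2O = 1.207 / 18.02 = 0.06698
Molar mass of Li2SO4 = 109.95 g/mol → mol Li2SO4 = 7.366 / 109.95 = 0.06699
n = 0.06698 / 0.06699 = 1.00 ≈ 1 → Li2SO4·H2O

Li2SO4·H2O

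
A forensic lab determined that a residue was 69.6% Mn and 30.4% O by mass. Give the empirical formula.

Assume 100 g: 69.6 g Mn, 30.4 g O.
Moles — Mn: 69.6 / 54.94 = 1.267 mol; O: 30.4 / 16.00 = 1.9 mol
Ratios (÷ 1.267): Mn 1.000, O 1.500
Scaling by 2: Mn 2.00, O 3.00 → Mn2O3

Mn2O3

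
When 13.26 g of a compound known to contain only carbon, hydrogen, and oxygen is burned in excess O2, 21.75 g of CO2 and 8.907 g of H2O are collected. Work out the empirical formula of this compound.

C5H10O4

mol C = 21.75 / 44.01 = 0.4942; mass C = 0.4942 × 12.01 = 5.935 g
mol H = 2 × (8.907 / 18.02) = 0.9886; mass H = 0.9886 × 1.008 = 0.9965 g
mass O = 13.26 − (6.932) = 6.328 g → mol O = 0.3955
Divide by the smallest (0.3955 mol O): C 1.250, H 2.499, O 1.000
Multiply by 4: C 5.00, H 10.00, O 4.00 → C5H10O4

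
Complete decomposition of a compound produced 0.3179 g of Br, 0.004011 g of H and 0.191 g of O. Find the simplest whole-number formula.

BrHO3

n(Br) = 0.3179/79.90 = 0.003979, n(H) = 0.004011/1.008 = 0.003979, n(O) = 0.191/16.00 = 0.01194
Smallest is Br at 0.003979 mol; normalising gives Br 1.000, H 1.000, O 3.000
→ BrHO3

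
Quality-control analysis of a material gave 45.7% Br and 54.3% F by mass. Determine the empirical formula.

Assume 100 g: 45.7 g Br, 54.3 g F.
Br: 45.7 g ÷ 79.90 g/mol = 0.572 mol
F: 54.3 g ÷ 19.00 g/mol = 2.858 mol
Ratios (÷ 0.572): Br 1.000, F 4.997
→ BrF5

BrF5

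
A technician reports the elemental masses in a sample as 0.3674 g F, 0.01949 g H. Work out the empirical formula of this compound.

n(F) = 0.3674/19.00 = 0.01934, n(H) = 0.01949/1.008 = 0.01934
Smallest is H at 0.01934 mol; normalising gives F 1.000, H 1.000
→ FH

FH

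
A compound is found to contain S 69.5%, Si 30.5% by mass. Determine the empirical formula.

S2Si

Assume 100 g: 69.5 g S, 30.5 g Si.
Moles — S: 69.5 / 32.07 = 2.167 mol; Si: 30.5 / 28.09 = 1.086 mol
Divide by the smallest (1.086 mol Si): S 1.996, Si 1.000
≈ 2:1 → S2Si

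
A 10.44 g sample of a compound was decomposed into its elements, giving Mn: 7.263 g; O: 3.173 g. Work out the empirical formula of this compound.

Mn2O3

Moles — Mn: 7.263 / 54.94 = 0.1322 mol; O: 3.173 / 16.00 = 0.1983 mol
Divide by the smallest (0.1322 mol Mn): Mn 1.000, O 1.500
Multiply by 2: Mn 2.00, O 3.00 → Mn2O3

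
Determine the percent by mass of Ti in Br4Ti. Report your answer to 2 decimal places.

13.03%

Molar mass = 4(79.90) + 1(47.87) = 367.470 g/mol
Mass of Ti per mole = 1 × 47.87 = 47.870 g
% Ti = 47.870 / 367.470 × 100 = 13.03%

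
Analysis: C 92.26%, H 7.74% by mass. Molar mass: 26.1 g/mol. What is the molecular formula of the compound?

Assume 100 g: 92.26 g C, 7.74 g H.
Moles — C: 92.26 / 12.01 = 7.682 mol; H: 7.74 / 1.008 = 7.679 mol
Smallest is H at 7.679 mol; normalising gives C 1.000, H 1.000
Ratio ≈ 1:1, so the empirical formula is CH
Empirical-formula mass = 13.02 g/mol
n = 26.1 / 13.02 = 2.00 ≈ 2
Molecular formula = (CH)×2 = C2H2

C2H2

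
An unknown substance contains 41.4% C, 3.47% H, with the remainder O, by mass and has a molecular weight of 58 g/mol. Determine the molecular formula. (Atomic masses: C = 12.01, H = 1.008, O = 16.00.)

Assume 100 g: 41.4 g C, 3.47 g H, 55.13 g O.
C: 41.4 g ÷ 12.01 g/mol = 3.447 mol
H: 3.47 g ÷ 1.008 g/mol = 3.442 mol
O: 55.13 g ÷ 16.00 g/mol = 3.446 mol
Divide by the smallest (3.442 mol H): C 1.001, H 1.000, O 1.001
→ CHO
Empirical-formula mass = 29.02 g/mol
n = 58 / 29.02 = 2.00 ≈ 2
Molecular formula = (CHO)×2 = C2H2O2

C2H2O2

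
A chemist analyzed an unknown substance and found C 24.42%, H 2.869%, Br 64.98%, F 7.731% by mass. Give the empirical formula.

C5H7Br2F

Assume 100 g: 24.42 g C, 2.869 g H, 64.98 g Br, 7.731 g F.
n(C) = 24.42/12.01 = 2.033, n(H) = 2.869/1.008 = 2.846, n(Br) = 64.98/79.90 = 0.8133, n(F) = 7.731/19.00 = 0.4069
Ratios (÷ 0.4069): C 4.997, H 6.995, Br 1.999, F 1.000
≈ 5:7:2:1 → C5H7Br2F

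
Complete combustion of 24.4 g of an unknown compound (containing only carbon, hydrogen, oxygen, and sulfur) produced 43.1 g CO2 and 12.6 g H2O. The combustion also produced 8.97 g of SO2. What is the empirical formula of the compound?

mol C = 43.1 / 44.01 = 0.9793; mass C = 0.9793 × 12.01 = 11.76 g
mol H = 2 × (12.6 / 18.02) = 1.398; mass H = 1.398 × 1.008 = 1.410 g
mol S = 8.97 / 64.07 = 0.1400; mass S = 4.490 g
mass O = 24.4 − (17.66) = 6.739 g → mol O = 0.4212
Divide by the smallest (0.14 mol S): C 6.995, H 9.989, O 3.008, S 1.000
→ C7H10O3S

C7H10O3S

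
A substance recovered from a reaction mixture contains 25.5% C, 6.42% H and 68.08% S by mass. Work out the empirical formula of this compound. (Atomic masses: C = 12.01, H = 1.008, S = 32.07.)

CH3S

Assume 100 g: 25.5 g C, 6.42 g H, 68.08 g S.
n(C) = 25.5/12.01 = 2.123, n(H) = 6.42/1.008 = 6.369, n(S) = 68.08/32.07 = 2.123
Smallest is S at 2.123 mol; normalising gives C 1.000, H 3.000, S 1.000
≈ 1:3:1 → CH3S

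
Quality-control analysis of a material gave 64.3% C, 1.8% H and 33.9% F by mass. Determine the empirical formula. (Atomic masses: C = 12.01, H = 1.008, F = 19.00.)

Assume 100 g: 64.3 g C, 1.8 g H, 33.9 g F.
Moles — C: 64.3 / 12.01 = 5.354 mol; H: 1.8 / 1.008 = 1.786 mol; F: 33.9 / 19.00 = 1.784 mol
Divide by the smallest (1.784 mol F): C 3.001, H 1.001, F 1.000
→ C3HF

C3HF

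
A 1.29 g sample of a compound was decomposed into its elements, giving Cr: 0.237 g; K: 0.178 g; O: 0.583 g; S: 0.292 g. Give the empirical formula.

n(Cr) = 0.237/52.00 = 0.004558, n(K) = 0.178/39.10 = 0.004552, n(O) = 0.583/16.00 = 0.03644, n(S) = 0.292/32.07 = 0.009105
Smallest is K at 0.004552 mol; normalising gives Cr 1.001, K 1.000, O 8.004, S 2.000
→ CrKO8S2

CrKO8S2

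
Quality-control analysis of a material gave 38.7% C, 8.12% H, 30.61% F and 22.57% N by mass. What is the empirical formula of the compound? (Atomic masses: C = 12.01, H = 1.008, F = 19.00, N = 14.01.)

C2H5FN

Assume 100 g: 38.7 g C, 8.12 g H, 30.61 g F, 22.57 g N.
C: 38.7 g ÷ 12.01 g/mol = 3.222 mol
H: 8.12 g ÷ 1.008 g/mol = 8.056 mol
F: 30.61 g ÷ 19.00 g/mol = 1.611 mol
N: 22.57 g ÷ 14.01 g/mol = 1.611 mol
Smallest is N at 1.611 mol; normalising gives C 2.000, H 5.000, F 1.000, N 1.000
≈ 2:5:1:1 → C2H5FN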